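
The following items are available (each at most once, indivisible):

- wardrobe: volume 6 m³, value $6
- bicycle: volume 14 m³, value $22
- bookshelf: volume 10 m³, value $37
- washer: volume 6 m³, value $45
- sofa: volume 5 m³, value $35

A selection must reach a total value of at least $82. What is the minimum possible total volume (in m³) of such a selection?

Subsets with value ≥ 82, sorted by total volume:
- bookshelf+washer: volume 16, value 82
- wardrobe+washer+sofa: volume 17, value 86
- bookshelf+washer+sofa: volume 21, value 117
Minimum volume: 16 m³.

16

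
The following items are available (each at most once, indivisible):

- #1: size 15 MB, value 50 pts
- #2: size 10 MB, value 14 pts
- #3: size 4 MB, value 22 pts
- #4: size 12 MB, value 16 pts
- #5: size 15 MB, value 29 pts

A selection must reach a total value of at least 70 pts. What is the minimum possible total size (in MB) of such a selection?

Subsets with value ≥ 70, sorted by total size:
- #1+#3: size 19, value 72
- #1+#2+#3: size 29, value 86
Minimum size: 19 MB.

19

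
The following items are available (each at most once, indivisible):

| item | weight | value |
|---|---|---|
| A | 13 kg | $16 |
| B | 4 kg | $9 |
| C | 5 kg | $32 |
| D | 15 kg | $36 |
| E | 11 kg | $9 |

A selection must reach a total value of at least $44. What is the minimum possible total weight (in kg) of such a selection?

18

Subsets with value ≥ 44, sorted by total weight:
- A+C: weight 18, value 48
- B+D: weight 19, value 45
Minimum weight: 18 kg.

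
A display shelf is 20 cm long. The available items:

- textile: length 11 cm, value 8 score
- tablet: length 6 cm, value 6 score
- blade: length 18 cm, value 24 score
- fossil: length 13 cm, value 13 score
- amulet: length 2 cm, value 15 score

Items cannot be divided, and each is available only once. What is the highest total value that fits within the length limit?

39 score

This is a 0/1 knapsack; check combinations near the capacity.
- blade+amulet: length 18+2=20, value 24+15=39
- textile+tablet+amulet: length 11+6+2=19, value 8+6+15=29
- fossil+amulet: length 13+2=15, value 13+15=28
- blade: length 18, value 24
Best: 39 score.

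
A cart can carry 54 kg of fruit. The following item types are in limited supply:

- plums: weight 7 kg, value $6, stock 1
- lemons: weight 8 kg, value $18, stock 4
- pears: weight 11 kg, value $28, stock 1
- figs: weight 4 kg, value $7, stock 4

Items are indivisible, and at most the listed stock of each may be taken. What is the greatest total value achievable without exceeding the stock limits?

$114

Top feasible selections:
- 4×lemons + 1×pears + 2×figs: weight 51, value 114
- 1×plums + 4×lemons + 1×pears + 1×figs: weight 54, value 113
Best: $114.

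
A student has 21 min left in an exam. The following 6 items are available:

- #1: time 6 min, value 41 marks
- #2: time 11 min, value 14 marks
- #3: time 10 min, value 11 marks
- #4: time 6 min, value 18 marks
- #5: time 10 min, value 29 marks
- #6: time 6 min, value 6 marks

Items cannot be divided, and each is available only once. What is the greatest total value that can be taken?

70 marks

Check high-value combinations within 21 min:
- #1+#5: time 6+10=16, value 41+29=70
- #1+#4+#6: time 6+6+6=18, value 41+18+6=65
- #1+#4: time 6+6=12, value 41+18=59
- #1+#2: time 6+11=17, value 41+14=55
- #1+#3: time 6+10=16, value 41+11=52
Best: 70 marks.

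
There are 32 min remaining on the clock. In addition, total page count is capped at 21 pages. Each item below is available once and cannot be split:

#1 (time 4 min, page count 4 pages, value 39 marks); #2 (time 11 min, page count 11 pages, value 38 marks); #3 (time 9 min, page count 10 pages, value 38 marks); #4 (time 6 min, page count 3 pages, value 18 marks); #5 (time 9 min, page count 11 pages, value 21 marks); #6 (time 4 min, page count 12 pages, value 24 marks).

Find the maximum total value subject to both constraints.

Feasible sets respecting both limits:
- #1+#2+#4: time 21, page count 18, value 95
- #1+#3+#4: time 19, page count 17, value 95
- #1+#4+#6: time 14, page count 19, value 81
Best: 95 marks.

95 marks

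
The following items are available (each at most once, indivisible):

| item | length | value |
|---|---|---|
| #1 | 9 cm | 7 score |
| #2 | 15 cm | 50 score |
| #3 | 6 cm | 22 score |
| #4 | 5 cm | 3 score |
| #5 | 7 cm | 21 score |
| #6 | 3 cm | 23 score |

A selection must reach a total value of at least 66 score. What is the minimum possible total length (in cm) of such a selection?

16

Subsets with value ≥ 66, sorted by total length:
- #3+#5+#6: length 16, value 66
- #2+#6: length 18, value 73
- #2+#3: length 21, value 72
Minimum length: 16 cm.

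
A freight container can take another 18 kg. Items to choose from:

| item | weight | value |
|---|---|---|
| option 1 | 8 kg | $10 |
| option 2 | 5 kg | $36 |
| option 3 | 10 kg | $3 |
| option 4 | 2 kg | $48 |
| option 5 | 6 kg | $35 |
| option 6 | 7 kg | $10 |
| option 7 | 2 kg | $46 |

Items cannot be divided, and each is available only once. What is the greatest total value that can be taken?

Check high-value combinations within 18 kg:
- option 2+option 4+option 5+option 7: weight 5+2+6+2=15, value 36+48+35+46=165
- option 2+option 4+option 6+option 7: weight 5+2+7+2=16, value 36+48+10+46=140
- option 1+option 2+option 4+option 7: weight 8+5+2+2=17, value 10+36+48+46=140
Best: $165.

$165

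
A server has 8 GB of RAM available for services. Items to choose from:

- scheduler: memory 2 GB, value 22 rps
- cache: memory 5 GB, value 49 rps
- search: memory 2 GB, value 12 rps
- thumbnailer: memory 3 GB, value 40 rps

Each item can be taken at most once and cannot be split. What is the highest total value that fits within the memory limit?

89 rps

This is a 0/1 knapsack; check combinations near the capacity.
- cache+thumbnailer: memory 5+3=8, value 49+40=89
- scheduler+search+thumbnailer: memory 2+2+3=7, value 22+12+40=74
- scheduler+cache: memory 2+5=7, value 22+49=71
- scheduler+thumbnailer: memory 2+3=5, value 22+40=62
- cache+search: memory 5+2=7, value 49+12=61
Best: 89 rps.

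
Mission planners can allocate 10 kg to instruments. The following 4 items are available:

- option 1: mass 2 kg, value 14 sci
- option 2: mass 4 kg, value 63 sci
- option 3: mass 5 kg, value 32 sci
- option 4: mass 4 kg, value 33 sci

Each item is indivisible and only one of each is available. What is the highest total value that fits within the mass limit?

Check high-value combinations within 10 kg:
- option 1+option 2+option 4: mass 2+4+4=10, value 14+63+33=110
- option 2+option 4: mass 4+4=8, value 63+33=96
- option 2+option 3: mass 4+5=9, value 63+32=95
- option 1+option 2: mass 2+4=6, value 14+63=77
Best: 110 sci.

110 sci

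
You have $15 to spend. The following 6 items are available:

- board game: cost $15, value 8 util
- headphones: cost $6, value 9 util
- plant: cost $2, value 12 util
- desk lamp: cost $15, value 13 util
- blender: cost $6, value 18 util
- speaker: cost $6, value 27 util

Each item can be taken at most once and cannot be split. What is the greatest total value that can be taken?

57 util

This is a 0/1 knapsack; check combinations near the capacity.
- plant+blender+speaker: cost 2+6+6=14, value 12+18+27=57
- headphones+plant+speaker: cost 6+2+6=14, value 9+12+27=48
- blender+speaker: cost 6+6=12, value 18+27=45
- plant+speaker: cost 2+6=8, value 12+27=39
Best: 57 util.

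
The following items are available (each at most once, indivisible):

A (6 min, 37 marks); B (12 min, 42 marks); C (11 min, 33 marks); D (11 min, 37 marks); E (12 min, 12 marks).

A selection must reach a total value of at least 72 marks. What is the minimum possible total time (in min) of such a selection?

17

Subsets with value ≥ 72, sorted by total time:
- A+D: time 17, value 74
- A+B: time 18, value 79
- B+D: time 23, value 79
Minimum time: 17 min.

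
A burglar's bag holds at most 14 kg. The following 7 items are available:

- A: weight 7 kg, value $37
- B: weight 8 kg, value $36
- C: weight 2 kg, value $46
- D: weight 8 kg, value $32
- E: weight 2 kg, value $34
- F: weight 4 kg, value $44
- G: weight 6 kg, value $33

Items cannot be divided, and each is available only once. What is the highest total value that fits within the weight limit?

This is a 0/1 knapsack; check combinations near the capacity.
- C+E+F+G: weight 2+2+4+6=14, value 46+34+44+33=157
- A+C+F: weight 7+2+4=13, value 37+46+44=127
- B+C+F: weight 8+2+4=14, value 36+46+44=126
- C+E+F: weight 2+2+4=8, value 46+34+44=124
- C+F+G: weight 2+4+6=12, value 46+44+33=123
Best: $157.

$157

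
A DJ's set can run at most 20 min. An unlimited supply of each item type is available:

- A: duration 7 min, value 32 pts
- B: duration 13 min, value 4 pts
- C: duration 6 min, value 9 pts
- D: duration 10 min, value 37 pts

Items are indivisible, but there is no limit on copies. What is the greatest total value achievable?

74 pts

Best value-per-unit is A at 32/7; filling with it alone gives 2×32 = 64.
Optimal mix: 2×D → duration 20, value 74.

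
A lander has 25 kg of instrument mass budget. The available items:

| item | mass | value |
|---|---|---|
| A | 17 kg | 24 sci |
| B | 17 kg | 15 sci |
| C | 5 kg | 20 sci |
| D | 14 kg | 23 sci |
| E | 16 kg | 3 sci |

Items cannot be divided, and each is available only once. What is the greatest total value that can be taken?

Check high-value combinations within 25 kg:
- A+C: mass 17+5=22, value 24+20=44
- C+D: mass 5+14=19, value 20+23=43
- B+C: mass 17+5=22, value 15+20=35
Best: 44 sci.

44 sci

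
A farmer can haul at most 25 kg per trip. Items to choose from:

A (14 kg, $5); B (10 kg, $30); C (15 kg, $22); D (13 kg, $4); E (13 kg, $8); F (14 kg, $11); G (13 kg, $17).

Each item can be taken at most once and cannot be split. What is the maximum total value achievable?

$52

This is a 0/1 knapsack; check combinations near the capacity.
- B+C: weight 10+15=25, value 30+22=52
- B+G: weight 10+13=23, value 30+17=47
- B+F: weight 10+14=24, value 30+11=41
Best: $52.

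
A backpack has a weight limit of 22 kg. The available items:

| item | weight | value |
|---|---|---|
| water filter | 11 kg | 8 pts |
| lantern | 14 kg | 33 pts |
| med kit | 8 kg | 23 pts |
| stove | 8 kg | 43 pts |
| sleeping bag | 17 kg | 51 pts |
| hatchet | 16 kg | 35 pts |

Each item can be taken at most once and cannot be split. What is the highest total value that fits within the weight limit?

76 pts

Check high-value combinations within 22 kg:
- lantern+stove: weight 14+8=22, value 33+43=76
- med kit+stove: weight 8+8=16, value 23+43=66
- lantern+med kit: weight 14+8=22, value 33+23=56
Best: 76 pts.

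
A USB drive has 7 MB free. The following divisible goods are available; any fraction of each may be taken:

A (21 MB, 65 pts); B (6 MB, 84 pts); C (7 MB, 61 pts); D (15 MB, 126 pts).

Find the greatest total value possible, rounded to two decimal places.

92.71

Take in order of value per unit:
- B (84/6 per unit): all 6 → value 84, running total 84.00
- C (61/7 per unit): 1 of 7 → value 1×61/7 = 8.7143, running total 92.71
Total 92.71.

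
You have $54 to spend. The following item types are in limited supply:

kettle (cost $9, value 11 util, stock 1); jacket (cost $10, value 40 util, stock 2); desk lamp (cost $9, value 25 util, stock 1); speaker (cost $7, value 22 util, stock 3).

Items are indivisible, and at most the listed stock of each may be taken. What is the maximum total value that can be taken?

Top feasible selections:
- 2×jacket + 1×desk lamp + 3×speaker: cost 50, value 171
- 1×kettle + 2×jacket + 1×desk lamp + 2×speaker: cost 52, value 160
- 1×kettle + 2×jacket + 3×speaker: cost 50, value 157
Best: 171 util.

171 util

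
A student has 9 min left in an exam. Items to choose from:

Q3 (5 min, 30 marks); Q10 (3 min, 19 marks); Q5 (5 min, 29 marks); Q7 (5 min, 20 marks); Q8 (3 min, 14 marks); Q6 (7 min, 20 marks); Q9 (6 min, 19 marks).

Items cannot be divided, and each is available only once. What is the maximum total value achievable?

49 marks

Check high-value combinations within 9 min:
- Q3+Q10: time 5+3=8, value 30+19=49
- Q10+Q5: time 3+5=8, value 19+29=48
- Q3+Q8: time 5+3=8, value 30+14=44
- Q5+Q8: time 5+3=8, value 29+14=43
Best: 49 marks.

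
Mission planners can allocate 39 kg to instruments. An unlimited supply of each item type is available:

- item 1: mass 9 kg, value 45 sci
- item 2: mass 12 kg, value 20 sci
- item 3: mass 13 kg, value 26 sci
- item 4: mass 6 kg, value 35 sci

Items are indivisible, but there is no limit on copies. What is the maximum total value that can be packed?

220 sci

Best value-per-unit is item 4 at 35/6; filling with it alone gives 6×35 = 210.
Optimal mix: 1×item 1 + 5×item 4 → mass 39, value 220.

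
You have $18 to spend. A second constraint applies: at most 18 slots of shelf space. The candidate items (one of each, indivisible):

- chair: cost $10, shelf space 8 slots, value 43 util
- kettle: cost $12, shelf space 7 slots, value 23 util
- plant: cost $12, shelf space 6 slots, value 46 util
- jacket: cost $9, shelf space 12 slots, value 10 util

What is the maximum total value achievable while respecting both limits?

Feasible sets respecting both limits:
- plant: cost 12, shelf space 6, value 46
- chair: cost 10, shelf space 8, value 43
- kettle: cost 12, shelf space 7, value 23
- jacket: cost 9, shelf space 12, value 10
Best: 46 util.

46 util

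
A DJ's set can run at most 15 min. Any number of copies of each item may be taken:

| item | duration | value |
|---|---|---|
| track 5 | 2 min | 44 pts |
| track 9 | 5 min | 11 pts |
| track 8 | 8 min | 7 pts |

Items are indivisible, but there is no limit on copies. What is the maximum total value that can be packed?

308 pts

Best value-per-unit is track 5 at 44/2, and filling with it alone uses duration 7×2=14. No mix of the others beats 7×44 = 308.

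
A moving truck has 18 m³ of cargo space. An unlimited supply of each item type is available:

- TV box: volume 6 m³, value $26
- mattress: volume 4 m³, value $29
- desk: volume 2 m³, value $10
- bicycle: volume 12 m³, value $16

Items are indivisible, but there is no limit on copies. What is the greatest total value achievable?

Best value-per-unit is mattress at 29/4; filling with it alone gives 4×29 = 116.
Optimal mix: 4×mattress + 1×desk → volume 18, value 126.

$126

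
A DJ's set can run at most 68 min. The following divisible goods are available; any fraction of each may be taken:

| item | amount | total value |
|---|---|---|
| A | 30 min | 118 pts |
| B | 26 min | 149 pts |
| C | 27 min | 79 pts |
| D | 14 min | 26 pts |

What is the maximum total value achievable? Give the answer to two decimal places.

Take in order of value per unit:
- B (149/26 per unit): all 26 → value 149, running total 149.00
- A (118/30 per unit): all 30 → value 118, running total 267.00
- C (79/27 per unit): 12 of 27 → value 12×79/27 = 35.1111, running total 302.11
Total 302.11.

302.11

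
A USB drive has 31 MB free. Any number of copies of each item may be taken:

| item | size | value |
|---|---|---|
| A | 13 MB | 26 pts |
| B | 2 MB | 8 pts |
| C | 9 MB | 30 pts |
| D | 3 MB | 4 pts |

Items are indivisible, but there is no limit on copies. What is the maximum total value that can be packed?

Best value-per-unit is B at 8/2, and filling with it alone uses size 15×2=30. No mix of the others beats 15×8 = 120.

120 pts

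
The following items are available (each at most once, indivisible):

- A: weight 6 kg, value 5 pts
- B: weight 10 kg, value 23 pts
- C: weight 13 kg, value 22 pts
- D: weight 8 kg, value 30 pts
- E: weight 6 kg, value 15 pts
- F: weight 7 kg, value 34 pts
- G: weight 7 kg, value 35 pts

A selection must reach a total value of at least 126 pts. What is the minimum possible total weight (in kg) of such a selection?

Subsets with value ≥ 126, sorted by total weight:
- B+D+E+F+G: weight 38, value 137
- A+B+D+F+G: weight 38, value 127
- C+D+E+F+G: weight 41, value 136
- A+C+D+F+G: weight 41, value 126
Minimum weight: 38 kg.

38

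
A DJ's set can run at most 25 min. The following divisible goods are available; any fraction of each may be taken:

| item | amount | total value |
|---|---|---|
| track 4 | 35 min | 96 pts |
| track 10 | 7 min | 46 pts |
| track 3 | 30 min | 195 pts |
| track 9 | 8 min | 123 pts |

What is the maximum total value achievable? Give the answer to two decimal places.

Take in order of value per unit:
- track 9 (123/8 per unit): all 8 → value 123, running total 123.00
- track 10 (46/7 per unit): all 7 → value 46, running total 169.00
- track 3 (195/30 per unit): 10 of 30 → value 10×195/30 = 65.0000, running total 234.00
Total 234.00.

234.00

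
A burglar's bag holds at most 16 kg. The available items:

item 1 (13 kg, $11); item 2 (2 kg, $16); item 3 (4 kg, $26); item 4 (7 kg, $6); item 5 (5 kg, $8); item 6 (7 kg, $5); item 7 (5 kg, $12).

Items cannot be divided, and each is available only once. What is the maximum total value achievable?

$62

This is a 0/1 knapsack; check combinations near the capacity.
- item 2+item 3+item 5+item 7: weight 2+4+5+5=16, value 16+26+8+12=62
- item 2+item 3+item 7: weight 2+4+5=11, value 16+26+12=54
- item 2+item 3+item 5: weight 2+4+5=11, value 16+26+8=50
- item 2+item 3+item 4: weight 2+4+7=13, value 16+26+6=48
- item 2+item 3+item 6: weight 2+4+7=13, value 16+26+5=47
Best: $62.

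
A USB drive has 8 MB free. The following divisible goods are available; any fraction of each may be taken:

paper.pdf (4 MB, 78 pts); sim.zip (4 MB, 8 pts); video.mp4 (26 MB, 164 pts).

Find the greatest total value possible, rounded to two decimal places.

Take in order of value per unit:
- paper.pdf (78/4 per unit): all 4 → value 78, running total 78.00
- video.mp4 (164/26 per unit): 4 of 26 → value 4×164/26 = 25.2308, running total 103.23
Total 103.23.

103.23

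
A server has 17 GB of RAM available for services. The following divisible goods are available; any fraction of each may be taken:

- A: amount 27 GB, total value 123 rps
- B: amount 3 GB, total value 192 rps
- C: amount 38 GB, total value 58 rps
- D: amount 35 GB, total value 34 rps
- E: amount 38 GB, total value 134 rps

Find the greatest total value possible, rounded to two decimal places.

255.78

Take in order of value per unit:
- B (192/3 per unit): all 3 → value 192, running total 192.00
- A (123/27 per unit): 14 of 27 → value 14×123/27 = 63.7778, running total 255.78
Total 255.78.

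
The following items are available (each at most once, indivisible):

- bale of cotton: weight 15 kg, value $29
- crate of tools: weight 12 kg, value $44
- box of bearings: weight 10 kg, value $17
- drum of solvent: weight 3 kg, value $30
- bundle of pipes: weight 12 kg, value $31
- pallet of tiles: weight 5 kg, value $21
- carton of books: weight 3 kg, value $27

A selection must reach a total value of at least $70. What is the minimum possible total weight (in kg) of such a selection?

Subsets with value ≥ 70, sorted by total weight:
- drum of solvent+pallet of tiles+carton of books: weight 11, value 78
- crate of tools+drum of solvent: weight 15, value 74
- crate of tools+carton of books: weight 15, value 71
- box of bearings+drum of solvent+carton of books: weight 16, value 74
Minimum weight: 11 kg.

11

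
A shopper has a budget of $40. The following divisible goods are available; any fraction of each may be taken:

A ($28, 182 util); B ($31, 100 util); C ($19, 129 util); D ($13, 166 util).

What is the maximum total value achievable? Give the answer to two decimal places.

347.00

Take in order of value per unit:
- D (166/13 per unit): all 13 → value 166, running total 166.00
- C (129/19 per unit): all 19 → value 129, running total 295.00
- A (182/28 per unit): 8 of 28 → value 8×182/28 = 52.0000, running total 347.00
Total 347.00.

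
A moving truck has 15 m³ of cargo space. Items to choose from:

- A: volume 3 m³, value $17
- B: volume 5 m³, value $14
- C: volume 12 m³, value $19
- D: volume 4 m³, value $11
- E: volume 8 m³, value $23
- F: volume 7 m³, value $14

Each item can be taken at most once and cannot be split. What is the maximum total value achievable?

$51

Check high-value combinations within 15 m³:
- A+D+E: volume 3+4+8=15, value 17+11+23=51
- A+B+F: volume 3+5+7=15, value 17+14+14=45
- A+B+D: volume 3+5+4=12, value 17+14+11=42
Best: $51.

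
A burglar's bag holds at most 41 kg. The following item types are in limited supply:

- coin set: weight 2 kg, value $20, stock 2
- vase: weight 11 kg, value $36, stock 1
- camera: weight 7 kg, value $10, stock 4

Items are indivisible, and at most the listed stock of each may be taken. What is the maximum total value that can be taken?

$106

Best selections within weight 41 and stock limits:
- 2×coin set + 1×vase + 3×camera: weight 36, value 106
- 2×coin set + 1×vase + 2×camera: weight 29, value 96
- 1×coin set + 1×vase + 4×camera: weight 41, value 96
Best: $106.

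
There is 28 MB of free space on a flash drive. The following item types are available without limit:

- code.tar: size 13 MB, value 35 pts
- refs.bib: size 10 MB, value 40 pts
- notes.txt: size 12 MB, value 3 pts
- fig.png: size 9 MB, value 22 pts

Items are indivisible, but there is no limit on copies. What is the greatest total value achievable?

Best value-per-unit is refs.bib at 40/10; filling with it alone gives 2×40 = 80.
Optimal mix: 1×refs.bib + 2×fig.png → size 28, value 84.

84 pts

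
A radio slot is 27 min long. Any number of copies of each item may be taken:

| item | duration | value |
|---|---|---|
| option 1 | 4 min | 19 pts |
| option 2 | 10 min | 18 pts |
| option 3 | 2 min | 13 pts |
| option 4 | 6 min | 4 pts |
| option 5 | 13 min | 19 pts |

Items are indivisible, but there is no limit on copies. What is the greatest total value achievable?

169 pts

Best value-per-unit is option 3 at 13/2, and filling with it alone uses duration 13×2=26. No mix of the others beats 13×13 = 169.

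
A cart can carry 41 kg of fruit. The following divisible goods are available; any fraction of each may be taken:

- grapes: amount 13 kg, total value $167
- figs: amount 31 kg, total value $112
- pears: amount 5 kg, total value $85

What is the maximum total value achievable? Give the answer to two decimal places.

335.10

Take in order of value per unit:
- pears (85/5 per unit): all 5 → value 85, running total 85.00
- grapes (167/13 per unit): all 13 → value 167, running total 252.00
- figs (112/31 per unit): 23 of 31 → value 23×112/31 = 83.0968, running total 335.10
Total 335.10.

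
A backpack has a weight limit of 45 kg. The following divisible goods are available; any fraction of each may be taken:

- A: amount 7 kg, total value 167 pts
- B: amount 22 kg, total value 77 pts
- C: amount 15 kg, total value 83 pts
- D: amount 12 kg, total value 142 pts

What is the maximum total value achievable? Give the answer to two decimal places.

Take in order of value per unit:
- A (167/7 per unit): all 7 → value 167, running total 167.00
- D (142/12 per unit): all 12 → value 142, running total 309.00
- C (83/15 per unit): all 15 → value 83, running total 392.00
- B (77/22 per unit): 11 of 22 → value 11×77/22 = 38.5000, running total 430.50
Total 430.50.

430.50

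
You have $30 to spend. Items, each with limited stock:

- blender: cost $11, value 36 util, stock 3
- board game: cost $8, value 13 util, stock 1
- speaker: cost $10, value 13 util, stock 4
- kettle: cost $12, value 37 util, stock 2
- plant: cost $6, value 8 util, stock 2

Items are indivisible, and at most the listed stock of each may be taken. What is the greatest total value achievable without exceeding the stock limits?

Top feasible selections:
- 2×blender + 1×board game: cost 30, value 85
- 2×kettle + 1×plant: cost 30, value 82
- 1×blender + 1×kettle + 1×plant: cost 29, value 81
Best: 85 util.

85 util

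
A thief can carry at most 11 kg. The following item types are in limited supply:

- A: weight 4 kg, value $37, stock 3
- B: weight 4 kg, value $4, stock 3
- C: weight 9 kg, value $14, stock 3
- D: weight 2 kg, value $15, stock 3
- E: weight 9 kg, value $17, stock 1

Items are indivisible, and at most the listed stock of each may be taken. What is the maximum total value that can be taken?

$89

Top feasible selections:
- 2×A + 1×D: weight 10, value 89
- 1×A + 3×D: weight 10, value 82
- 2×A: weight 8, value 74
Best: $89.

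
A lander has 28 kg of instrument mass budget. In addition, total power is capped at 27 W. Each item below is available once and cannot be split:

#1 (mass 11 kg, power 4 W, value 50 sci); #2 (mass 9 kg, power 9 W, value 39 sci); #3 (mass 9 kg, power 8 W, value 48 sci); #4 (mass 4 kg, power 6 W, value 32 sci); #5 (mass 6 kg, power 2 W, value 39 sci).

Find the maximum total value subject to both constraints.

Feasible sets respecting both limits:
- #2+#3+#4+#5: mass 28, power 25, value 158
- #1+#3+#5: mass 26, power 14, value 137
- #1+#3+#4: mass 24, power 18, value 130
- #1+#2+#5: mass 26, power 15, value 128
Best: 158 sci.

158 sci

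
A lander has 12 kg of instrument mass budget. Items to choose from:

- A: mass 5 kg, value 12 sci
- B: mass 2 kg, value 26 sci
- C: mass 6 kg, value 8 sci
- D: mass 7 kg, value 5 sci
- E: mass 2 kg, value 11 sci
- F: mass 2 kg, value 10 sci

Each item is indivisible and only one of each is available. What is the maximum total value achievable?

59 sci

Check high-value combinations within 12 kg:
- A+B+E+F: mass 5+2+2+2=11, value 12+26+11+10=59
- B+C+E+F: mass 2+6+2+2=12, value 26+8+11+10=55
- A+B+E: mass 5+2+2=9, value 12+26+11=49
- A+B+F: mass 5+2+2=9, value 12+26+10=48
- B+E+F: mass 2+2+2=6, value 26+11+10=47
Best: 59 sci.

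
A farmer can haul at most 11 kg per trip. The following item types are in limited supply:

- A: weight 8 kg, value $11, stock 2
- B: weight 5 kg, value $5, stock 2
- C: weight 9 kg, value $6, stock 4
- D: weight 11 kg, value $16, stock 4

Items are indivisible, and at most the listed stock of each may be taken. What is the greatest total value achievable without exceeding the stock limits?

Top feasible selections:
- 1×D: weight 11, value 16
- 1×A: weight 8, value 11
Best: $16.

$16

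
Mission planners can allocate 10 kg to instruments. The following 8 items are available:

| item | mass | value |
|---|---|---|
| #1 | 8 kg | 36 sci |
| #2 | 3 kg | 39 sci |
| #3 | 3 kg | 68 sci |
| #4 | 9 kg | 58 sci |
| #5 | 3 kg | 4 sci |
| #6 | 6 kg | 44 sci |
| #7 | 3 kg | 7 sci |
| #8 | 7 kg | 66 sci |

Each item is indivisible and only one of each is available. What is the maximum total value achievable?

134 sci

Check high-value combinations within 10 kg:
- #3+#8: mass 3+7=10, value 68+66=134
- #2+#3+#7: mass 3+3+3=9, value 39+68+7=114
- #3+#6: mass 3+6=9, value 68+44=112
Best: 134 sci.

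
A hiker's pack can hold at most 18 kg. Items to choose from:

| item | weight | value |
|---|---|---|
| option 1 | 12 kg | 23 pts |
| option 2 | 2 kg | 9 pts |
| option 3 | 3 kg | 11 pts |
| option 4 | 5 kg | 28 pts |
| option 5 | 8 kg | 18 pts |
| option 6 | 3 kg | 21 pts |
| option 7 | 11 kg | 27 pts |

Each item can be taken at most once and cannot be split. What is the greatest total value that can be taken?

Check high-value combinations within 18 kg:
- option 2+option 4+option 5+option 6: weight 2+5+8+3=18, value 9+28+18+21=76
- option 2+option 3+option 4+option 6: weight 2+3+5+3=13, value 9+11+28+21=69
- option 4+option 5+option 6: weight 5+8+3=16, value 28+18+21=67
- option 2+option 3+option 4+option 5: weight 2+3+5+8=18, value 9+11+28+18=66
Best: 76 pts.

76 pts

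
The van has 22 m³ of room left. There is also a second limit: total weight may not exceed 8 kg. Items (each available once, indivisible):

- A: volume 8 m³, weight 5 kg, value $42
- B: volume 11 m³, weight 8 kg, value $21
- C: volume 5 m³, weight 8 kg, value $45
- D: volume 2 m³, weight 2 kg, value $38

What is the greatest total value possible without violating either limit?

$80

Feasible sets respecting both limits:
- A+D: volume 10, weight 7, value 80
- C: volume 5, weight 8, value 45
- A: volume 8, weight 5, value 42
- D: volume 2, weight 2, value 38
Best: $80.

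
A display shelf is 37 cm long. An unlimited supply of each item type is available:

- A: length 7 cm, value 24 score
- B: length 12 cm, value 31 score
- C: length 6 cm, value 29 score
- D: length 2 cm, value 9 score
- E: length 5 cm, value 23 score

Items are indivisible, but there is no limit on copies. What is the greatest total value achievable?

Best value-per-unit is C at 29/6; filling with it alone gives 6×29 = 174.
Optimal mix: 5×C + 1×D + 1×E → length 37, value 177.

177 score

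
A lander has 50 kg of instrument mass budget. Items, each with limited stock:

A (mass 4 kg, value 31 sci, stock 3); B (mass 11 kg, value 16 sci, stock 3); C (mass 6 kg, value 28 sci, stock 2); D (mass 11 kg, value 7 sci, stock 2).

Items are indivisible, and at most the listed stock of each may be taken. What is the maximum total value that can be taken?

181 sci

Top feasible selections:
- 3×A + 2×B + 2×C: mass 46, value 181
- 3×A + 1×B + 2×C + 1×D: mass 46, value 172
- 3×A + 1×B + 2×C: mass 35, value 165
Best: 181 sci.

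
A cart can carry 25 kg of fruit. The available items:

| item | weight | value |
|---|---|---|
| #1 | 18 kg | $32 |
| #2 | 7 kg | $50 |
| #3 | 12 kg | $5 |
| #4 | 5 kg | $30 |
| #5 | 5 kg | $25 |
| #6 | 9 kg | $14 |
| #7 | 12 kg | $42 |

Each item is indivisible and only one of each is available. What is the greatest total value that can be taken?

$122

Check high-value combinations within 25 kg:
- #2+#4+#7: weight 7+5+12=24, value 50+30+42=122
- #2+#5+#7: weight 7+5+12=24, value 50+25+42=117
- #2+#4+#5: weight 7+5+5=17, value 50+30+25=105
Best: $122.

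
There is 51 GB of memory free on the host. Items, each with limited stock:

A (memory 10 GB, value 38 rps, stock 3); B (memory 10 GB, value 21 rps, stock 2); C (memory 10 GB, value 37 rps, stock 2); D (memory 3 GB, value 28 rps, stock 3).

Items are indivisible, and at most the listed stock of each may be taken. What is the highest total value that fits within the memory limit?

Top feasible selections:
- 3×A + 1×C + 3×D: memory 49, value 235
- 2×A + 2×C + 3×D: memory 49, value 234
Best: 235 rps.

235 rps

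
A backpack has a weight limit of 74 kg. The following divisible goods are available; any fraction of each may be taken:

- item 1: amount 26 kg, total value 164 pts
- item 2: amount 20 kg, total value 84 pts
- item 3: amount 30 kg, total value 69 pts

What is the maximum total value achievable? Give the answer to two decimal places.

312.40

Take in order of value per unit:
- item 1 (164/26 per unit): all 26 → value 164, running total 164.00
- item 2 (84/20 per unit): all 20 → value 84, running total 248.00
- item 3 (69/30 per unit): 28 of 30 → value 28×69/30 = 64.4000, running total 312.40
Total 312.40.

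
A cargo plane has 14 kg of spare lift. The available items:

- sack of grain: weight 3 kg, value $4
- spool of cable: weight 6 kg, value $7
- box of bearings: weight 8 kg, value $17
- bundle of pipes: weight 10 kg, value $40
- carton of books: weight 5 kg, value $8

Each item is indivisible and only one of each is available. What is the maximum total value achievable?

$44

Check high-value combinations within 14 kg:
- sack of grain+bundle of pipes: weight 3+10=13, value 4+40=44
- bundle of pipes: weight 10, value 40
- box of bearings+carton of books: weight 8+5=13, value 17+8=25
- spool of cable+box of bearings: weight 6+8=14, value 7+17=24
- sack of grain+box of bearings: weight 3+8=11, value 4+17=21
Best: $44.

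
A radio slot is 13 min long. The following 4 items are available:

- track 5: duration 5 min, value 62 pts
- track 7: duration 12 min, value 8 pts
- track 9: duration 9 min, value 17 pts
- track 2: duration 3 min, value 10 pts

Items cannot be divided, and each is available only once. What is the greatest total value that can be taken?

72 pts

Check high-value combinations within 13 min:
- track 5+track 2: duration 5+3=8, value 62+10=72
- track 5: duration 5, value 62
- track 9+track 2: duration 9+3=12, value 17+10=27
- track 9: duration 9, value 17
Best: 72 pts.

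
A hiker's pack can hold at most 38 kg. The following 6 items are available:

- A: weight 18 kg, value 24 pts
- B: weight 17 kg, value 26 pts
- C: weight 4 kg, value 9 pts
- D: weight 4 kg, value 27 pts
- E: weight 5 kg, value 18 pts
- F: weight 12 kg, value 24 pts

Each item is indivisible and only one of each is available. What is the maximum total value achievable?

95 pts

This is a 0/1 knapsack; check combinations near the capacity.
- B+D+E+F: weight 17+4+5+12=38, value 26+27+18+24=95
- B+C+D+F: weight 17+4+4+12=37, value 26+9+27+24=86
- A+C+D+F: weight 18+4+4+12=38, value 24+9+27+24=84
Best: 95 pts.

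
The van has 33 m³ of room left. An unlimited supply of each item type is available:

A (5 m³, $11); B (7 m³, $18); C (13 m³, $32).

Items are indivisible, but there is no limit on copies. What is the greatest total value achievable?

Best value-per-unit is B at 18/7; filling with it alone gives 4×18 = 72.
Optimal mix: 1×A + 4×B → volume 33, value 83.

$83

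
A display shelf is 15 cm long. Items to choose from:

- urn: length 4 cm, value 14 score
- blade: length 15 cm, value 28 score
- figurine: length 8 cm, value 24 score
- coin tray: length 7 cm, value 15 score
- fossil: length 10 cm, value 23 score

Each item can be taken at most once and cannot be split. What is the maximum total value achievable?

39 score

Check high-value combinations within 15 cm:
- figurine+coin tray: length 8+7=15, value 24+15=39
- urn+figurine: length 4+8=12, value 14+24=38
- urn+fossil: length 4+10=14, value 14+23=37
- urn+coin tray: length 4+7=11, value 14+15=29
- blade: length 15, value 28
Best: 39 score.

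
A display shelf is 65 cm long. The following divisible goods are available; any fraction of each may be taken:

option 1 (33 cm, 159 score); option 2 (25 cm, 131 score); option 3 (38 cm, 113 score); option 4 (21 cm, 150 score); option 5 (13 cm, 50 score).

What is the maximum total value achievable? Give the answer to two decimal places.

372.55

Take in order of value per unit:
- option 4 (150/21 per unit): all 21 → value 150, running total 150.00
- option 2 (131/25 per unit): all 25 → value 131, running total 281.00
- option 1 (159/33 per unit): 19 of 33 → value 19×159/33 = 91.5455, running total 372.55
Total 372.55.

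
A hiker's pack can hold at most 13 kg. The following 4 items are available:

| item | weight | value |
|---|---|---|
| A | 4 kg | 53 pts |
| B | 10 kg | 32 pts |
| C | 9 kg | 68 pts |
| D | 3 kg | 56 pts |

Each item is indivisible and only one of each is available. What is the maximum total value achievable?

This is a 0/1 knapsack; check combinations near the capacity.
- C+D: weight 9+3=12, value 68+56=124
- A+C: weight 4+9=13, value 53+68=121
- A+D: weight 4+3=7, value 53+56=109
Best: 124 pts.

124 pts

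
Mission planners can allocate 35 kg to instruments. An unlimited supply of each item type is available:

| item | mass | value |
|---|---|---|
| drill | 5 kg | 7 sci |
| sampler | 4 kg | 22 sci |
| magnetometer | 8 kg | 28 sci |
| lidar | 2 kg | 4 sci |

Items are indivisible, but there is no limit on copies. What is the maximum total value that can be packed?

Best value-per-unit is sampler at 22/4; filling with it alone gives 8×22 = 176.
Optimal mix: 8×sampler + 1×lidar → mass 34, value 180.

180 sci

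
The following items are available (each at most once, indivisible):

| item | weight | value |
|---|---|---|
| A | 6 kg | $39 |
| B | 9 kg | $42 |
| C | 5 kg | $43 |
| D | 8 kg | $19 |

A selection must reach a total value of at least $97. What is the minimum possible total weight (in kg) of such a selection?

Subsets with value ≥ 97, sorted by total weight:
- A+C+D: weight 19, value 101
- A+B+C: weight 20, value 124
- B+C+D: weight 22, value 104
- A+B+D: weight 23, value 100
Minimum weight: 19 kg.

19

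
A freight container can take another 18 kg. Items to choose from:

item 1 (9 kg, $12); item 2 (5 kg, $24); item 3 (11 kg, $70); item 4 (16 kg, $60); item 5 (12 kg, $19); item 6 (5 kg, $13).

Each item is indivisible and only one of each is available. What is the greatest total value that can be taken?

$94

Check high-value combinations within 18 kg:
- item 2+item 3: weight 5+11=16, value 24+70=94
- item 3+item 6: weight 11+5=16, value 70+13=83
- item 3: weight 11, value 70
- item 4: weight 16, value 60
- item 2+item 5: weight 5+12=17, value 24+19=43
Best: $94.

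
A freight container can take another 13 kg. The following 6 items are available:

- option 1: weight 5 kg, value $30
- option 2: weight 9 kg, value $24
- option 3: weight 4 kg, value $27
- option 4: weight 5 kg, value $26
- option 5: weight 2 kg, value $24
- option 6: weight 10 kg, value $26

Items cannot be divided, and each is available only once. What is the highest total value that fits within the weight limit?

Check high-value combinations within 13 kg:
- option 1+option 3+option 5: weight 5+4+2=11, value 30+27+24=81
- option 1+option 4+option 5: weight 5+5+2=12, value 30+26+24=80
- option 3+option 4+option 5: weight 4+5+2=11, value 27+26+24=77
- option 1+option 3: weight 5+4=9, value 30+27=57
- option 1+option 4: weight 5+5=10, value 30+26=56
Best: $81.

$81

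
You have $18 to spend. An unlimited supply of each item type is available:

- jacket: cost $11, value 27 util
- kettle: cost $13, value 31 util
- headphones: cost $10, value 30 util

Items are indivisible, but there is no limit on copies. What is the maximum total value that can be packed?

Best value-per-unit is headphones at 30/10; filling with it alone gives 1×30 = 30.
Optimal mix: 1×kettle → cost 13, value 31.

31 util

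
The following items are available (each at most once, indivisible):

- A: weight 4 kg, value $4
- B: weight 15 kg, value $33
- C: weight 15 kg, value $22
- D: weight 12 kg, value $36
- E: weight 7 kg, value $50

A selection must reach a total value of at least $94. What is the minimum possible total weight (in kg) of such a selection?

34

Subsets with value ≥ 94, sorted by total weight:
- B+D+E: weight 34, value 119
- C+D+E: weight 34, value 108
- B+C+E: weight 37, value 105
Minimum weight: 34 kg.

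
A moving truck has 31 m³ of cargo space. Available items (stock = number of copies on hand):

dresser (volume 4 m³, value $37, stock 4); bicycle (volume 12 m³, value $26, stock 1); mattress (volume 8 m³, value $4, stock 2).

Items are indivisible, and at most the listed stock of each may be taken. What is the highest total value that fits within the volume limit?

$174

Best selections within volume 31 and stock limits:
- 4×dresser + 1×bicycle: volume 28, value 174
- 4×dresser + 1×mattress: volume 24, value 152
- 4×dresser: volume 16, value 148
Best: $174.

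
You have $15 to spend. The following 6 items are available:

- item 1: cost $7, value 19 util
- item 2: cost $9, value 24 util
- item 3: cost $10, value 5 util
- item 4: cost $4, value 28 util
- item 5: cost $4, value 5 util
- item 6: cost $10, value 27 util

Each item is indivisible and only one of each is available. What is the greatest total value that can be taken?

55 util

Check high-value combinations within $15:
- item 4+item 6: cost 4+10=14, value 28+27=55
- item 2+item 4: cost 9+4=13, value 24+28=52
- item 1+item 4+item 5: cost 7+4+4=15, value 19+28+5=52
- item 1+item 4: cost 7+4=11, value 19+28=47
- item 4+item 5: cost 4+4=8, value 28+5=33
Best: 55 util.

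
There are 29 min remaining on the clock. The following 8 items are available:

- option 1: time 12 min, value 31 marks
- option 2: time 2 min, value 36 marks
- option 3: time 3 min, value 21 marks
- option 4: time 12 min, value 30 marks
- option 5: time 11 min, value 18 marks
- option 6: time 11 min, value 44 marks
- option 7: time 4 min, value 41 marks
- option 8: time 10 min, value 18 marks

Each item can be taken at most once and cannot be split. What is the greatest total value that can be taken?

152 marks

Check high-value combinations within 29 min:
- option 1+option 2+option 6+option 7: time 12+2+11+4=29, value 31+36+44+41=152
- option 2+option 4+option 6+option 7: time 2+12+11+4=29, value 36+30+44+41=151
- option 2+option 3+option 6+option 7: time 2+3+11+4=20, value 36+21+44+41=142
- option 2+option 6+option 7+option 8: time 2+11+4+10=27, value 36+44+41+18=139
Best: 152 marks.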